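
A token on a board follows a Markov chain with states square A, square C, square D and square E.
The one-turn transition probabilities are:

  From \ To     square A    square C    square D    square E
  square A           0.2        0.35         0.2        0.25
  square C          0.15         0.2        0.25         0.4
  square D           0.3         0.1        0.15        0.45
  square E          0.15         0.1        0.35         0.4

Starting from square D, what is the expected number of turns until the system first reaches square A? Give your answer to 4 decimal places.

4.5487

Let t(s) be the expected number of turns to first reach square A from state s, with t(square A) = 0. Conditioning on the first turn:
t(square C) = 1 + 0.2·t(square C) + 0.25·t(square D) + 0.4·t(square E)
t(square D) = 1 + 0.1·t(square C) + 0.15·t(square D) + 0.45·t(square E)
t(square E) = 1 + 0.1·t(square C) + 0.35·t(square D) + 0.4·t(square E)
Solving: t(square C) = 5.2708, t(square D) = 4.5487, t(square E) = 5.1986.
Expected turns from square D to square A: 4.5487.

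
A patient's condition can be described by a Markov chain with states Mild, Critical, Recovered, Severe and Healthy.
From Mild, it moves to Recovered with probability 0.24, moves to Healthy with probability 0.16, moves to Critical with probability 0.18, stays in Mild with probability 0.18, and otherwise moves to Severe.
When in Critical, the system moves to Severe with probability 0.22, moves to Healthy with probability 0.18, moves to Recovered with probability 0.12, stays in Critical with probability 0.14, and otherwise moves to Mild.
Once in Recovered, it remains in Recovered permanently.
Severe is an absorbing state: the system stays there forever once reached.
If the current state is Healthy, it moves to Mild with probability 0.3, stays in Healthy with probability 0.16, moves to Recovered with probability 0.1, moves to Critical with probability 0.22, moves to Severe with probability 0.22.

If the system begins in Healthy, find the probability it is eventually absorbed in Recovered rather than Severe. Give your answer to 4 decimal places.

Let h(s) be the probability of absorption at Recovered starting from transient state s. Then h(Recovered) = 1 and h(Severe) = 0. By first-step analysis:
h(Mild) = 0.18·h(Mild) + 0.18·h(Critical) + 0.24·1 + 0.24·0 + 0.16·h(Healthy)
h(Critical) = 0.34·h(Mild) + 0.14·h(Critical) + 0.12·1 + 0.22·0 + 0.18·h(Healthy)
h(Healthy) = 0.3·h(Mild) + 0.22·h(Critical) + 0.1·1 + 0.22·0 + 0.16·h(Healthy)
Solving: h(Mild) = 0.4562, h(Critical) = 0.4009, h(Healthy) = 0.3870.
Starting from Healthy, the probability is 0.3870.

0.3870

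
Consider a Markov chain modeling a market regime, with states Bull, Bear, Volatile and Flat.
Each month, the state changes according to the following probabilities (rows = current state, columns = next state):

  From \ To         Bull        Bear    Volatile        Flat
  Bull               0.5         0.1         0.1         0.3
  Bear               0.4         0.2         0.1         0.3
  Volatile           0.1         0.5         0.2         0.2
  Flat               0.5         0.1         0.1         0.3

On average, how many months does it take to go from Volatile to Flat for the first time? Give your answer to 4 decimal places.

Let t(s) be the expected number of months to first reach Flat from state s, with t(Flat) = 0. Conditioning on the first month:
t(Bull) = 1 + 0.5·t(Bull) + 0.1·t(Bear) + 0.1·t(Volatile)
t(Bear) = 1 + 0.4·t(Bull) + 0.2·t(Bear) + 0.1·t(Volatile)
t(Volatile) = 1 + 0.1·t(Bull) + 0.5·t(Bear) + 0.2·t(Volatile)
Solving: t(Bull) = 3.4615, t(Bear) = 3.4615, t(Volatile) = 3.8462.
Expected months from Volatile to Flat: 3.8462.

3.8462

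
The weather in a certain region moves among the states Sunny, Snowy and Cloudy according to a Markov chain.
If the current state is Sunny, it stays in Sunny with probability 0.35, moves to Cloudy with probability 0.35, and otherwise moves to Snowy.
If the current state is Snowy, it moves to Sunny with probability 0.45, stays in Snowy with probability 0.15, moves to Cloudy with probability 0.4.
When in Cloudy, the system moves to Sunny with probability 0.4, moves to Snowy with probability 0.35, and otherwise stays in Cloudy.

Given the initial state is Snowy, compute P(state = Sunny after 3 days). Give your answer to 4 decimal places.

0.3956

Propagate the distribution vector 3 days from Snowy.
After 0 days: (0.0000, 1.0000, 0.0000)
After 1 day: (0.4500, 0.1500, 0.4000)
After 2 days: (0.3850, 0.2975, 0.3175)
After 3 days: (0.3956, 0.2713, 0.3331)
P(in Sunny after 3 days) = 0.3956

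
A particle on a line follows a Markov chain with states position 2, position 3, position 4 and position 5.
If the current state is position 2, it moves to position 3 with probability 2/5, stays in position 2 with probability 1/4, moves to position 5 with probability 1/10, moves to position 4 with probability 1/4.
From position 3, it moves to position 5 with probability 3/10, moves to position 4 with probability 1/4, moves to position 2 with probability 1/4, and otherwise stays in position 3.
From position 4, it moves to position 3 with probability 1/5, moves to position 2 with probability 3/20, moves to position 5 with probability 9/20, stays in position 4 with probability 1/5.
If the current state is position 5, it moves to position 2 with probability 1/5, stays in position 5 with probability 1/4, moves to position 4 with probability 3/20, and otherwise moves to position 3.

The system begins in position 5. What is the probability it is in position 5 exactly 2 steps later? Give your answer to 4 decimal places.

0.2700

Propagate the distribution vector 2 steps from position 5.
After 0 steps: (0.0000, 0.0000, 0.0000, 1.0000)
After 1 step: (0.2000, 0.4000, 0.1500, 0.2500)
After 2 steps: (0.2225, 0.2900, 0.2175, 0.2700)
P(in position 5 after 2 steps) = 0.2700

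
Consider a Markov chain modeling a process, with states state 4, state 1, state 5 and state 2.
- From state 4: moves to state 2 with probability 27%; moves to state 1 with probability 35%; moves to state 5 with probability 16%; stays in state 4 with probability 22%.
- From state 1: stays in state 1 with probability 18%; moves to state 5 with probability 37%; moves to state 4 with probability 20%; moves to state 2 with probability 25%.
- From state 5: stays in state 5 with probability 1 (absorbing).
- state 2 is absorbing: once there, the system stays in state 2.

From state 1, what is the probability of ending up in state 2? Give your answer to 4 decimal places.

Let h(s) be the probability of absorption at state 2 starting from transient state s. Then h(state 2) = 1 and h(state 5) = 0. By first-step analysis:
h(state 4) = 0.22·h(state 4) + 0.35·h(state 1) + 0.16·0 + 0.27·1
h(state 1) = 0.2·h(state 4) + 0.18·h(state 1) + 0.37·0 + 0.25·1
Solving: h(state 4) = 0.5423, h(state 1) = 0.4371.
Starting from state 1, the probability is 0.4371.

0.4371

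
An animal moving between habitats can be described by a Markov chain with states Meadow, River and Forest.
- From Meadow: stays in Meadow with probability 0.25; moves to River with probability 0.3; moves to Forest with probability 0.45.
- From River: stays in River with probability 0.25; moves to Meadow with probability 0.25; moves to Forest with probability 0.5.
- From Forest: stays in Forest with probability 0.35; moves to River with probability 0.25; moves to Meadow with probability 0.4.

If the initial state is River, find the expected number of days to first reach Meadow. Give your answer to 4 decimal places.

Let t(s) be the expected number of days to first reach Meadow from state s, with t(Meadow) = 0. Conditioning on the first day:
t(River) = 1 + 0.25·t(River) + 0.5·t(Forest)
t(Forest) = 1 + 0.25·t(River) + 0.35·t(Forest)
Solving: t(River) = 3.1724, t(Forest) = 2.7586.
Expected days from River to Meadow: 3.1724.

3.1724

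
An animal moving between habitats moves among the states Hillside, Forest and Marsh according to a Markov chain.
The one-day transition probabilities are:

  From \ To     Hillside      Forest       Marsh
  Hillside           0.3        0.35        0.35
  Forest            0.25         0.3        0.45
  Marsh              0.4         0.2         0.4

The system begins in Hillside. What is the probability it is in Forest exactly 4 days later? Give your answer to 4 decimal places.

0.2765

Propagate the distribution vector 4 days from Hillside.
After 0 days: (1.0000, 0.0000, 0.0000)
After 1 day: (0.3000, 0.3500, 0.3500)
After 2 days: (0.3175, 0.2800, 0.4025)
After 3 days: (0.3263, 0.2756, 0.3981)
After 4 days: (0.3260, 0.2765, 0.3975)
P(in Forest after 4 days) = 0.2765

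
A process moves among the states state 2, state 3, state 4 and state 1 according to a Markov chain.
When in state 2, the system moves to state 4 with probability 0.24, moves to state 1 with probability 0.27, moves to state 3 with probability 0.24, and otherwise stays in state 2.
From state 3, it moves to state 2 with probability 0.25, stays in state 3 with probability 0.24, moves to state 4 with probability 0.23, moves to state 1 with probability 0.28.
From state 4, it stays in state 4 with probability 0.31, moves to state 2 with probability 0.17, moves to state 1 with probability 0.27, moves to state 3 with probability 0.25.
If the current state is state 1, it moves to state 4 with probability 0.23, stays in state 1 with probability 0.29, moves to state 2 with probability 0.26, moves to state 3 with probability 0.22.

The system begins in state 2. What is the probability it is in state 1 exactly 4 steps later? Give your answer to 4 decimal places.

0.2779

Propagate the distribution vector 4 steps from state 2.
After 0 steps: (1.0000, 0.0000, 0.0000, 0.0000)
After 1 step: (0.2500, 0.2400, 0.2400, 0.2700)
After 2 steps: (0.2335, 0.2370, 0.2517, 0.2778)
After 3 steps: (0.2326, 0.2370, 0.2525, 0.2779)
After 4 steps: (0.2326, 0.2370, 0.2525, 0.2779)
P(in state 1 after 4 steps) = 0.2779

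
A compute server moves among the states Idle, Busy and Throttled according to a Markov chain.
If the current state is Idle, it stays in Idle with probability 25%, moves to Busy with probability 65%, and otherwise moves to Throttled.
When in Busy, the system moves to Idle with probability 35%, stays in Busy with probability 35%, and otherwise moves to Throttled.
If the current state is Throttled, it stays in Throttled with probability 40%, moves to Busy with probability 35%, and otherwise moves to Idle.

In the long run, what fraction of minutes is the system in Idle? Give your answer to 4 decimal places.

Let the stationary distribution be π with π = πP and π_1 + π_2 + π_3 = 1.
π_1 = 0.25·π_1 + 0.35·π_2 + 0.25·π_3
π_2 = 0.65·π_1 + 0.35·π_2 + 0.35·π_3
Solving with the normalization constraint gives π = (0.2938, 0.4381, 0.2680).
So the stationary probability of Idle is 0.2938.

0.2938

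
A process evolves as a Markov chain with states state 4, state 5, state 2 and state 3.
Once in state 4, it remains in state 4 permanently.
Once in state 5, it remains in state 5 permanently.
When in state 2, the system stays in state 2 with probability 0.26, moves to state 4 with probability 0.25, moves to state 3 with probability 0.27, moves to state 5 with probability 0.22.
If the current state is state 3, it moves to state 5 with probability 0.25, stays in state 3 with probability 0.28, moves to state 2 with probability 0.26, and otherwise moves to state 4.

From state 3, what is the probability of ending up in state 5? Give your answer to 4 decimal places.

0.5236

Let h(s) be the probability of absorption at state 5 starting from transient state s. Then h(state 5) = 1 and h(state 4) = 0. By first-step analysis:
h(state 2) = 0.25·0 + 0.22·1 + 0.26·h(state 2) + 0.27·h(state 3)
h(state 3) = 0.21·0 + 0.25·1 + 0.26·h(state 2) + 0.28·h(state 3)
Solving: h(state 2) = 0.4883, h(state 3) = 0.5236.
Starting from state 3, the probability is 0.5236.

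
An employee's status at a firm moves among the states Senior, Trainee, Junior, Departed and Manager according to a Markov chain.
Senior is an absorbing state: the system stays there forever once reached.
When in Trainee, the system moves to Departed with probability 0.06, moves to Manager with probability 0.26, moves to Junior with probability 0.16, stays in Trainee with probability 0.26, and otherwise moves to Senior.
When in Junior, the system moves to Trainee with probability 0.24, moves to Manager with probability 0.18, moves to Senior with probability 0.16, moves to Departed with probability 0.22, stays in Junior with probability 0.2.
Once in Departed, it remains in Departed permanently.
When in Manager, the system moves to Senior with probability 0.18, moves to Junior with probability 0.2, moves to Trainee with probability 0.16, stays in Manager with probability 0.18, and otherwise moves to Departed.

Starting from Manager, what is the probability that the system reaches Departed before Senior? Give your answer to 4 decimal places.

0.5406

Let h(s) be the probability of absorption at Departed starting from transient state s. Then h(Departed) = 1 and h(Senior) = 0. By first-step analysis:
h(Trainee) = 0.26·0 + 0.26·h(Trainee) + 0.16·h(Junior) + 0.06·1 + 0.26·h(Manager)
h(Junior) = 0.16·0 + 0.24·h(Trainee) + 0.2·h(Junior) + 0.22·1 + 0.18·h(Manager)
h(Manager) = 0.18·0 + 0.16·h(Trainee) + 0.2·h(Junior) + 0.28·1 + 0.18·h(Manager)
Solving: h(Trainee) = 0.3815, h(Junior) = 0.5111, h(Manager) = 0.5406.
Starting from Manager, the probability is 0.5406.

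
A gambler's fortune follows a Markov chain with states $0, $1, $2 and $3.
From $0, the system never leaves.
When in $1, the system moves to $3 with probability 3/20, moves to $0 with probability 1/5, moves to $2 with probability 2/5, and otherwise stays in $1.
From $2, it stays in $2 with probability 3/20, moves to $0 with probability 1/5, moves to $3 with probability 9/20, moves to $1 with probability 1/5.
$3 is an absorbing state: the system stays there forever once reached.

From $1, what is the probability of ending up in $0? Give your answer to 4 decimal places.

0.4484

Let h(s) be the probability of absorption at $0 starting from transient state s. Then h($0) = 1 and h($3) = 0. By first-step analysis:
h($1) = 0.2·1 + 0.25·h($1) + 0.4·h($2) + 0.15·0
h($2) = 0.2·1 + 0.2·h($1) + 0.15·h($2) + 0.45·0
Solving: h($1) = 0.4484, h($2) = 0.3408.
Starting from $1, the probability is 0.4484.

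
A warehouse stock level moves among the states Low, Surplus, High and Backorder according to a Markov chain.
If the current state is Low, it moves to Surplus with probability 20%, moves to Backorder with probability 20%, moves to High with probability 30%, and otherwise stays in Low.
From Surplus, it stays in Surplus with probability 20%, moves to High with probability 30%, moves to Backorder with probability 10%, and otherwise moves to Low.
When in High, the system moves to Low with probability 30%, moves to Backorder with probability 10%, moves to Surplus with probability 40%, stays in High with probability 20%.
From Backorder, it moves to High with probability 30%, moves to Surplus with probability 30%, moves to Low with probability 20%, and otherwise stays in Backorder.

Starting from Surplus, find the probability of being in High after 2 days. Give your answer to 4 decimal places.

Propagate the distribution vector 2 days from Surplus.
After 0 days: (0.0000, 1.0000, 0.0000, 0.0000)
After 1 day: (0.4000, 0.2000, 0.3000, 0.1000)
After 2 days: (0.3100, 0.2700, 0.2700, 0.1500)
P(in High after 2 days) = 0.2700

0.2700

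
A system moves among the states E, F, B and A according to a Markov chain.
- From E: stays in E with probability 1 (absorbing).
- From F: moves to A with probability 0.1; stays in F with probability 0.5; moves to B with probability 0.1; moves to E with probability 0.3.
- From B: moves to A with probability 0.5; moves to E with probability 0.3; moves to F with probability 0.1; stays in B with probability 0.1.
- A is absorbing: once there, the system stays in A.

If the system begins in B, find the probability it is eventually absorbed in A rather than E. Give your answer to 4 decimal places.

Let h(s) be the probability of absorption at A starting from transient state s. Then h(A) = 1 and h(E) = 0. By first-step analysis:
h(F) = 0.3·0 + 0.5·h(F) + 0.1·h(B) + 0.1·1
h(B) = 0.3·0 + 0.1·h(F) + 0.1·h(B) + 0.5·1
Solving: h(F) = 0.3182, h(B) = 0.5909.
Starting from B, the probability is 0.5909.

0.5909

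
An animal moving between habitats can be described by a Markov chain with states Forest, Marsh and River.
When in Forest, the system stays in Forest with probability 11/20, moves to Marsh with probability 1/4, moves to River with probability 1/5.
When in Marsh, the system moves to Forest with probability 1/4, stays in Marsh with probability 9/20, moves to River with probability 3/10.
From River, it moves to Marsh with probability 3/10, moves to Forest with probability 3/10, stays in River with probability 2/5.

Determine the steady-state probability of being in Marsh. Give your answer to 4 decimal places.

Let the stationary distribution be π with π = πP and π_1 + π_2 + π_3 = 1.
π_1 = 0.55·π_1 + 0.25·π_2 + 0.3·π_3
π_2 = 0.25·π_1 + 0.45·π_2 + 0.3·π_3
Solving with the normalization constraint gives π = (0.3780, 0.3307, 0.2913).
So the stationary probability of Marsh is 0.3307.

0.3307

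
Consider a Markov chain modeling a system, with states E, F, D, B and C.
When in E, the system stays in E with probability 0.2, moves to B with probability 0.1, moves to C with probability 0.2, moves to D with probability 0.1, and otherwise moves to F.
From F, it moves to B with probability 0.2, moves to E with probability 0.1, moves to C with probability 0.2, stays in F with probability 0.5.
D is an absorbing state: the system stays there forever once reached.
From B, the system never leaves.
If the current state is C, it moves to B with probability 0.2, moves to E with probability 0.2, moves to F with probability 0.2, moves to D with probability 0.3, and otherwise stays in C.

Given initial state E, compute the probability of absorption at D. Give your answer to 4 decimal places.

0.3770

Let h(s) be the probability of absorption at D starting from transient state s. Then h(D) = 1 and h(B) = 0. By first-step analysis:
h(E) = 0.2·h(E) + 0.4·h(F) + 0.1·1 + 0.1·0 + 0.2·h(C)
h(F) = 0.1·h(E) + 0.5·h(F) + 0.2·0 + 0.2·h(C)
h(C) = 0.2·h(E) + 0.2·h(F) + 0.3·1 + 0.2·0 + 0.1·h(C)
Solving: h(E) = 0.3770, h(F) = 0.2659, h(C) = 0.4762.
Starting from E, the probability is 0.3770.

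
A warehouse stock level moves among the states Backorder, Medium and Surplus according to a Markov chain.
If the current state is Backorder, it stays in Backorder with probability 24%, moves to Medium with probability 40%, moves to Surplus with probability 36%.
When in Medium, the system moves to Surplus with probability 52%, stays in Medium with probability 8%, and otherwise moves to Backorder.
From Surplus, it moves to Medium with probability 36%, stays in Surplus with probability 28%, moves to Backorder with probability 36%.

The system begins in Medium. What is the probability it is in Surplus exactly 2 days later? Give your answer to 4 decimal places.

0.3312

Sum over the intermediate state after 1 day:
P = P(Medium→Backorder)·P(Backorder→Surplus) + P(Medium→Medium)·P(Medium→Surplus) + P(Medium→Surplus)·P(Surplus→Surplus)
  = 0.4×0.36 + 0.08×0.52 + 0.52×0.28
  = 0.1440 + 0.0416 + 0.1456 = 0.3312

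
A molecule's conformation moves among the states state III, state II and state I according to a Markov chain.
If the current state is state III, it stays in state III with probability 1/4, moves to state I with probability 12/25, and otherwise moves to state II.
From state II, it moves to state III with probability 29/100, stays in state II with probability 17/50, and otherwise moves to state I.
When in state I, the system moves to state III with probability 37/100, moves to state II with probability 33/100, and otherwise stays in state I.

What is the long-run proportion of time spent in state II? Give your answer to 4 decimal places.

Let the stationary distribution be π with π = πP and π_1 + π_2 + π_3 = 1.
π_1 = 0.25·π_1 + 0.29·π_2 + 0.37·π_3
π_2 = 0.27·π_1 + 0.34·π_2 + 0.33·π_3
Solving with the normalization constraint gives π = (0.3079, 0.3147, 0.3774).
So the stationary probability of state II is 0.3147.

0.3147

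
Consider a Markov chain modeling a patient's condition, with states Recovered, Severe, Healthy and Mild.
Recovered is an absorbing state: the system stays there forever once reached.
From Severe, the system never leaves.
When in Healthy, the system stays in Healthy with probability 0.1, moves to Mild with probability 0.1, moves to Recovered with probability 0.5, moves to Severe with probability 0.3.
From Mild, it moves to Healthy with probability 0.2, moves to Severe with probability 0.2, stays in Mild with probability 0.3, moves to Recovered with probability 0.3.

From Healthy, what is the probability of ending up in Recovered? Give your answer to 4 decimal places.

Let h(s) be the probability of absorption at Recovered starting from transient state s. Then h(Recovered) = 1 and h(Severe) = 0. By first-step analysis:
h(Healthy) = 0.5·1 + 0.3·0 + 0.1·h(Healthy) + 0.1·h(Mild)
h(Mild) = 0.3·1 + 0.2·0 + 0.2·h(Healthy) + 0.3·h(Mild)
Solving: h(Healthy) = 0.6230, h(Mild) = 0.6066.
Starting from Healthy, the probability is 0.6230.

0.6230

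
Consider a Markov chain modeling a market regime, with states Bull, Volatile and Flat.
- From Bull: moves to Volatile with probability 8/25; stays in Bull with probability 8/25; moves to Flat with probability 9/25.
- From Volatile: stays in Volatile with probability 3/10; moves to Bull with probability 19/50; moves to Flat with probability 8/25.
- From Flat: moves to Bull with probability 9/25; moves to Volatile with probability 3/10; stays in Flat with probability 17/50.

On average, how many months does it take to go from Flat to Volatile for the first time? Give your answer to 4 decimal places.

3.2581

Let t(s) be the expected number of months to first reach Volatile from state s, with t(Volatile) = 0. Conditioning on the first month:
t(Bull) = 1 + 0.32·t(Bull) + 0.36·t(Flat)
t(Flat) = 1 + 0.36·t(Bull) + 0.34·t(Flat)
Solving: t(Bull) = 3.1955, t(Flat) = 3.2581.
Expected months from Flat to Volatile: 3.2581.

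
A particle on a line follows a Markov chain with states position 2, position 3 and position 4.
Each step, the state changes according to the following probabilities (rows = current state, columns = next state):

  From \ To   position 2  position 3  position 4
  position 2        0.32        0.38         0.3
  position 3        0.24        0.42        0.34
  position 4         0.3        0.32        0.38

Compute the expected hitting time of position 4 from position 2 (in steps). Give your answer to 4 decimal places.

Let t(s) be the expected number of steps to first reach position 4 from state s, with t(position 4) = 0. Conditioning on the first step:
t(position 2) = 1 + 0.32·t(position 2) + 0.38·t(position 3)
t(position 3) = 1 + 0.24·t(position 2) + 0.42·t(position 3)
Solving: t(position 2) = 3.1662, t(position 3) = 3.0343.
Expected steps from position 2 to position 4: 3.1662.

3.1662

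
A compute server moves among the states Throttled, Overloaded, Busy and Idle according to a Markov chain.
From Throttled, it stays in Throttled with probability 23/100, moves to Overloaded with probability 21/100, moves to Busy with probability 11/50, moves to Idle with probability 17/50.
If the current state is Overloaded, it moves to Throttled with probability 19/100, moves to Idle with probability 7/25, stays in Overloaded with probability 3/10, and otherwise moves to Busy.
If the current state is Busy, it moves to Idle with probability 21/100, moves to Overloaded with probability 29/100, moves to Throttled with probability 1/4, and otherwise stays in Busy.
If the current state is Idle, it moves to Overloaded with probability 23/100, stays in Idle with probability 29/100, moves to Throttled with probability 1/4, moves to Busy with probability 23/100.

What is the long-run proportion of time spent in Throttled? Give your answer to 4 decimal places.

0.2300

Let the stationary distribution be π with π = πP and π_1 + π_2 + π_3 + π_4 = 1.
π_1 = 0.23·π_1 + 0.19·π_2 + 0.25·π_3 + 0.25·π_4
π_2 = 0.21·π_1 + 0.3·π_2 + 0.29·π_3 + 0.23·π_4
π_3 = 0.22·π_1 + 0.23·π_2 + 0.25·π_3 + 0.23·π_4
Solving with the normalization constraint gives π = (0.2300, 0.2574, 0.2323, 0.2803).
So the stationary probability of Throttled is 0.2300.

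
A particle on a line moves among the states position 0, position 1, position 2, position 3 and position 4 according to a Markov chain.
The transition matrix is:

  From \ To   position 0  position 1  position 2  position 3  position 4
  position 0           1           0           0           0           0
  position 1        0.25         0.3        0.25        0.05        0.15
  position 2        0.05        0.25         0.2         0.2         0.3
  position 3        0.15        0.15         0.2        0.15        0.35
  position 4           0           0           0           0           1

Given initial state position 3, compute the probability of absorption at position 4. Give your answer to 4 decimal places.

0.6674

Let h(s) be the probability of absorption at position 4 starting from transient state s. Then h(position 4) = 1 and h(position 0) = 0. By first-step analysis:
h(position 1) = 0.25·0 + 0.3·h(position 1) + 0.25·h(position 2) + 0.05·h(position 3) + 0.15·1
h(position 2) = 0.05·0 + 0.25·h(position 1) + 0.2·h(position 2) + 0.2·h(position 3) + 0.3·1
h(position 3) = 0.15·0 + 0.15·h(position 1) + 0.2·h(position 2) + 0.15·h(position 3) + 0.35·1
Solving: h(position 1) = 0.5127, h(position 2) = 0.7021, h(position 3) = 0.6674.
Starting from position 3, the probability is 0.6674.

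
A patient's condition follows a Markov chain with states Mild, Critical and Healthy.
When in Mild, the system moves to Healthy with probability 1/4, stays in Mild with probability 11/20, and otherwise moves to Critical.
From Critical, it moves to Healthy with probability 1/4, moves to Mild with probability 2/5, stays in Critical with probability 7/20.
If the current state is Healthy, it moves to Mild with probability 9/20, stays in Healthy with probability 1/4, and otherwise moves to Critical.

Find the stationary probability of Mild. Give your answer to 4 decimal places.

0.4853

Let the stationary distribution be π with π = πP and π_1 + π_2 + π_3 = 1.
π_1 = 0.55·π_1 + 0.4·π_2 + 0.45·π_3
π_2 = 0.2·π_1 + 0.35·π_2 + 0.3·π_3
Solving with the normalization constraint gives π = (0.4853, 0.2647, 0.2500).
So the stationary probability of Mild is 0.4853.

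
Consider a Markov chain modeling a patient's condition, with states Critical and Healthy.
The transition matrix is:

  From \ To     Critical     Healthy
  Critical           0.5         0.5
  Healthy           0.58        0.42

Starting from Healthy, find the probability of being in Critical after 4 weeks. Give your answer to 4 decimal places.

0.5370

Propagate the distribution vector 4 weeks from Healthy.
After 0 weeks: (0.0000, 1.0000)
After 1 week: (0.5800, 0.4200)
After 2 weeks: (0.5336, 0.4664)
After 3 weeks: (0.5373, 0.4627)
After 4 weeks: (0.5370, 0.4630)
P(in Critical after 4 weeks) = 0.5370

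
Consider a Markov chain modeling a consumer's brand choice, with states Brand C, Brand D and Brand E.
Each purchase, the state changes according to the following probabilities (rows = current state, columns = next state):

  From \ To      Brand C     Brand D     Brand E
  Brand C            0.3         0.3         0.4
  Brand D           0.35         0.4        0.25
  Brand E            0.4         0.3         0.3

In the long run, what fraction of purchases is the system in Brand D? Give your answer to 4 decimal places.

Let the stationary distribution be π with π = πP and π_1 + π_2 + π_3 = 1.
π_1 = 0.3·π_1 + 0.35·π_2 + 0.4·π_3
π_2 = 0.3·π_1 + 0.4·π_2 + 0.3·π_3
Solving with the normalization constraint gives π = (0.3485, 0.3333, 0.3182).
So the stationary probability of Brand D is 0.3333.

0.3333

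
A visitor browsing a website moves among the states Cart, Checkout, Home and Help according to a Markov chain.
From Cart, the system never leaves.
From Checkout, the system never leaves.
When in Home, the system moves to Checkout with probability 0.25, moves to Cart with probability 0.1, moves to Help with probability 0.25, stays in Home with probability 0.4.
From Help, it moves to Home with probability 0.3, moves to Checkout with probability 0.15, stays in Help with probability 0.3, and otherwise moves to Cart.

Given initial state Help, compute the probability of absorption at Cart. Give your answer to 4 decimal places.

Let h(s) be the probability of absorption at Cart starting from transient state s. Then h(Cart) = 1 and h(Checkout) = 0. By first-step analysis:
h(Home) = 0.1·1 + 0.25·0 + 0.4·h(Home) + 0.25·h(Help)
h(Help) = 0.25·1 + 0.15·0 + 0.3·h(Home) + 0.3·h(Help)
Solving: h(Home) = 0.3841, h(Help) = 0.5217.
Starting from Help, the probability is 0.5217.

0.5217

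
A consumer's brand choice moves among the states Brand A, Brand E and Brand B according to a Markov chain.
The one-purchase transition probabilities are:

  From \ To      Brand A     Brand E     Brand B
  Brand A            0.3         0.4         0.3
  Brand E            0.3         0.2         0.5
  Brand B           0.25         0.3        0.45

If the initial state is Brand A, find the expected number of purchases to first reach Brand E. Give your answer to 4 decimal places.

Let t(s) be the expected number of purchases to first reach Brand E from state s, with t(Brand E) = 0. Conditioning on the first purchase:
t(Brand A) = 1 + 0.3·t(Brand A) + 0.3·t(Brand B)
t(Brand B) = 1 + 0.25·t(Brand A) + 0.45·t(Brand B)
Solving: t(Brand A) = 2.7419, t(Brand B) = 3.0645.
Expected purchases from Brand A to Brand E: 2.7419.

2.7419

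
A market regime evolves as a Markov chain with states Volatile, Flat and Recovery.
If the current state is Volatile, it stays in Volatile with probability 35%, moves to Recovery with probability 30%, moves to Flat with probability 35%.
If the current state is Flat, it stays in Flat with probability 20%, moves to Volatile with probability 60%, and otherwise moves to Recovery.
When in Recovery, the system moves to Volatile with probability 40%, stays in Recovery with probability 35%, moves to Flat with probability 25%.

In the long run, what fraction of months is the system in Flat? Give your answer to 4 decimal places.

0.2794

Let the stationary distribution be π with π = πP and π_1 + π_2 + π_3 = 1.
π_1 = 0.35·π_1 + 0.6·π_2 + 0.4·π_3
π_2 = 0.35·π_1 + 0.2·π_2 + 0.25·π_3
Solving with the normalization constraint gives π = (0.4342, 0.2794, 0.2864).
So the stationary probability of Flat is 0.2794.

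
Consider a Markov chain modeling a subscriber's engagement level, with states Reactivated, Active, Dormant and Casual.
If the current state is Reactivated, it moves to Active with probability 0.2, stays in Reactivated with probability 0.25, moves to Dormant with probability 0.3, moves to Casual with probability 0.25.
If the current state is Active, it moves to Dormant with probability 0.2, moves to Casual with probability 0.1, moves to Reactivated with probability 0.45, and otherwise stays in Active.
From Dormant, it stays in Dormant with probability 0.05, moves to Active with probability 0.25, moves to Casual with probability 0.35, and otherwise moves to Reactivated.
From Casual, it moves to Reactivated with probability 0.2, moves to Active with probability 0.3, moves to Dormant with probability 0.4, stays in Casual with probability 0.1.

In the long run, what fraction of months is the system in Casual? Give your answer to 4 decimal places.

0.2061

Let the stationary distribution be π with π = πP and π_1 + π_2 + π_3 + π_4 = 1.
π_1 = 0.25·π_1 + 0.45·π_2 + 0.35·π_3 + 0.2·π_4
π_2 = 0.2·π_1 + 0.25·π_2 + 0.25·π_3 + 0.3·π_4
π_3 = 0.3·π_1 + 0.2·π_2 + 0.05·π_3 + 0.4·π_4
Solving with the normalization constraint gives π = (0.3123, 0.2447, 0.2369, 0.2061).
So the stationary probability of Casual is 0.2061.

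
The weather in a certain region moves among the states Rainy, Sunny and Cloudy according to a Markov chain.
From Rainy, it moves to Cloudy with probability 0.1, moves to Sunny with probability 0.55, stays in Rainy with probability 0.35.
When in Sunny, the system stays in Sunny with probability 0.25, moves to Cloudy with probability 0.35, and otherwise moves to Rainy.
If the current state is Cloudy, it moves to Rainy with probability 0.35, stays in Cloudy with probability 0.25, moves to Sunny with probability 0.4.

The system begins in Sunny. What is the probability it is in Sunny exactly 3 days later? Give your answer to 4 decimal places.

Propagate the distribution vector 3 days from Sunny.
After 0 days: (0.0000, 1.0000, 0.0000)
After 1 day: (0.4000, 0.2500, 0.3500)
After 2 days: (0.3625, 0.4225, 0.2150)
After 3 days: (0.3711, 0.3910, 0.2379)
P(in Sunny after 3 days) = 0.3910

0.3910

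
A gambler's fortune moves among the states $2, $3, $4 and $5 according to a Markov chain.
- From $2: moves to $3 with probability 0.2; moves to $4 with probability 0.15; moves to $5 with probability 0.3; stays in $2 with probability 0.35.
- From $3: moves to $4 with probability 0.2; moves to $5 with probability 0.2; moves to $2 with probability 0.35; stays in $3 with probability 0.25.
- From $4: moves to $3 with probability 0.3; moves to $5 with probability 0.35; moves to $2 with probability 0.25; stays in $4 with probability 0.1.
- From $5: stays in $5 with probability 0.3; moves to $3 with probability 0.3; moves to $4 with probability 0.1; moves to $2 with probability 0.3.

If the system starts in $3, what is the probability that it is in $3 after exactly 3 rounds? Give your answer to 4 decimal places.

Propagate the distribution vector 3 rounds from $3.
After 0 rounds: (0.0000, 1.0000, 0.0000, 0.0000)
After 1 round: (0.3500, 0.2500, 0.2000, 0.2000)
After 2 rounds: (0.3200, 0.2525, 0.1425, 0.2850)
After 3 rounds: (0.3215, 0.2554, 0.1413, 0.2819)
P(in $3 after 3 rounds) = 0.2554

0.2554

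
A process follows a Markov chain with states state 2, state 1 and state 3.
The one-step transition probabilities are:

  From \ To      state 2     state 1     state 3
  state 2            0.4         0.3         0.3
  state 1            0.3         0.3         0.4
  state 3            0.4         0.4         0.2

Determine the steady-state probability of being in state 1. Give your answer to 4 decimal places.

Let the stationary distribution be π with π = πP and π_1 + π_2 + π_3 = 1.
π_1 = 0.4·π_1 + 0.3·π_2 + 0.4·π_3
π_2 = 0.3·π_1 + 0.3·π_2 + 0.4·π_3
Solving with the normalization constraint gives π = (0.3670, 0.3303, 0.3028).
So the stationary probability of state 1 is 0.3303.

0.3303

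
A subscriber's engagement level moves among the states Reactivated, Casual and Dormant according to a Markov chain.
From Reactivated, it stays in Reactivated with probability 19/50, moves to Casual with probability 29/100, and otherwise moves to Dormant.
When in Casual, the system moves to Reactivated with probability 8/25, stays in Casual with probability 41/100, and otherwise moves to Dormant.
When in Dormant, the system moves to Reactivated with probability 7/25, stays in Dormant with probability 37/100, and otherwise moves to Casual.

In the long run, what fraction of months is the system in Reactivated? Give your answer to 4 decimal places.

Let the stationary distribution be π with π = πP and π_1 + π_2 + π_3 = 1.
π_1 = 0.38·π_1 + 0.32·π_2 + 0.28·π_3
π_2 = 0.29·π_1 + 0.41·π_2 + 0.35·π_3
Solving with the normalization constraint gives π = (0.3267, 0.3515, 0.3218).
So the stationary probability of Reactivated is 0.3267.

0.3267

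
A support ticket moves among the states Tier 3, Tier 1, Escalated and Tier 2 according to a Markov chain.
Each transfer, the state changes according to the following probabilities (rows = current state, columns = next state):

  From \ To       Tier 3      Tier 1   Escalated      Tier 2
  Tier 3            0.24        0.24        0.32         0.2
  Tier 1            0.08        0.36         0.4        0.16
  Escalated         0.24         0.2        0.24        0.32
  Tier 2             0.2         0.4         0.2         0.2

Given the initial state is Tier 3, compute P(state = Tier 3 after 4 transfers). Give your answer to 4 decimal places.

0.1831

Propagate the distribution vector 4 transfers from Tier 3.
After 0 transfers: (1.0000, 0.0000, 0.0000, 0.0000)
After 1 transfer: (0.2400, 0.2400, 0.3200, 0.2000)
After 2 transfers: (0.1936, 0.2880, 0.2896, 0.2288)
After 3 transfers: (0.1848, 0.2996, 0.2924, 0.2232)
After 4 transfers: (0.1831, 0.3000, 0.2938, 0.2231)
P(in Tier 3 after 4 transfers) = 0.1831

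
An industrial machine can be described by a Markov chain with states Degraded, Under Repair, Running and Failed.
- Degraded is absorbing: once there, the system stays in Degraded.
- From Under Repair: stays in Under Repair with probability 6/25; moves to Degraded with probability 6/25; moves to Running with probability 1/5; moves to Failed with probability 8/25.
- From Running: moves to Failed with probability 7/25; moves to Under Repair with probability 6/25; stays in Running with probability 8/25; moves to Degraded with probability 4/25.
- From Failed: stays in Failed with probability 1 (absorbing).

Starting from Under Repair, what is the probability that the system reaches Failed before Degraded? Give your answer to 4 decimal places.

Let h(s) be the probability of absorption at Failed starting from transient state s. Then h(Failed) = 1 and h(Degraded) = 0. By first-step analysis:
h(Under Repair) = 0.24·0 + 0.24·h(Under Repair) + 0.2·h(Running) + 0.32·1
h(Running) = 0.16·0 + 0.24·h(Under Repair) + 0.32·h(Running) + 0.28·1
Solving: h(Under Repair) = 0.5836, h(Running) = 0.6177.
Starting from Under Repair, the probability is 0.5836.

0.5836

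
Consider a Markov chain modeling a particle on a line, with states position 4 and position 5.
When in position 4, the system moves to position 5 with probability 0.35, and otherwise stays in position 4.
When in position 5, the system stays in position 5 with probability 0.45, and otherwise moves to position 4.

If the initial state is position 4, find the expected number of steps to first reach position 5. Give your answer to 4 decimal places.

2.8571

Let t(s) be the expected number of steps to first reach position 5 from state s, with t(position 5) = 0. Conditioning on the first step:
t(position 4) = 1 + 0.65·t(position 4)
Solving: t(position 4) = 2.8571.
Expected steps from position 4 to position 5: 2.8571.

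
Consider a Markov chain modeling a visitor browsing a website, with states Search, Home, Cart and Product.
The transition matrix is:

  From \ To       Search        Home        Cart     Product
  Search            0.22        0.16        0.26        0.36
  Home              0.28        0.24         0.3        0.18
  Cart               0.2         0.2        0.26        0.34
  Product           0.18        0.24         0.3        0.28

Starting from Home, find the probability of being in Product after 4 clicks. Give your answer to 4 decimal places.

Propagate the distribution vector 4 clicks from Home.
After 0 clicks: (0.0000, 1.0000, 0.0000, 0.0000)
After 1 click: (0.2800, 0.2400, 0.3000, 0.1800)
After 2 clicks: (0.2212, 0.2056, 0.2768, 0.2964)
After 3 clicks: (0.2149, 0.2112, 0.2801, 0.2937)
After 4 clicks: (0.2153, 0.2116, 0.2802, 0.2929)
P(in Product after 4 clicks) = 0.2929

0.2929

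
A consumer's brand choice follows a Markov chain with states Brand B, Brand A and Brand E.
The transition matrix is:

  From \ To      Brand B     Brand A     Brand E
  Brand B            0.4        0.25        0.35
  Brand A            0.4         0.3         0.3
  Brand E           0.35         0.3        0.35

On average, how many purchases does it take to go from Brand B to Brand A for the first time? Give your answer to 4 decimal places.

3.7383

Let t(s) be the expected number of purchases to first reach Brand A from state s, with t(Brand A) = 0. Conditioning on the first purchase:
t(Brand B) = 1 + 0.4·t(Brand B) + 0.35·t(Brand E)
t(Brand E) = 1 + 0.35·t(Brand B) + 0.35·t(Brand E)
Solving: t(Brand B) = 3.7383, t(Brand E) = 3.5514.
Expected purchases from Brand B to Brand A: 3.7383.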